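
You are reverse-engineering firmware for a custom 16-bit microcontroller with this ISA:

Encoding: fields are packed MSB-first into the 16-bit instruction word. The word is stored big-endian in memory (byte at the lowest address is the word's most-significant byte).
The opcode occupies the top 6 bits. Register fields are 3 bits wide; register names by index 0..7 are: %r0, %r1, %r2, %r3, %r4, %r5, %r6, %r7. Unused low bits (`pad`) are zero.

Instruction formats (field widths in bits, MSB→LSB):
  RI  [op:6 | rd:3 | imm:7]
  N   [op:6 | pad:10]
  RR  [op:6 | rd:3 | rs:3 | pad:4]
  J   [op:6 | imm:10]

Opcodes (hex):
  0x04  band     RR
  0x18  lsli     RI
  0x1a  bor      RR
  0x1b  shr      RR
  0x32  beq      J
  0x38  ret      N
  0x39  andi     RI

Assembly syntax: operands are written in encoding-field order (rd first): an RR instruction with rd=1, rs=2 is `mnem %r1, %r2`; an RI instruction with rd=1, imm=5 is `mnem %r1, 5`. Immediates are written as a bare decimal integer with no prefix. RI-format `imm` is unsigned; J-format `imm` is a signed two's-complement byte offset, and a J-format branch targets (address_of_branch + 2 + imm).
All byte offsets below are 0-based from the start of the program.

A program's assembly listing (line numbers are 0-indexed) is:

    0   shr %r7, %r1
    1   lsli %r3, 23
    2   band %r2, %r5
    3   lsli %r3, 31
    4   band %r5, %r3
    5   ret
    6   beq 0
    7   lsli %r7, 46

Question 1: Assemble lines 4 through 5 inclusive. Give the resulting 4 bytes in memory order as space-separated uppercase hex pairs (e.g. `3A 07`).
12 B0 E0 00

L4: band op=0x4:6|rd=5:3|rs=3:3|pad=0:4 ⇒ 0x12b0 ⇒ big 12 b0
L5: ret op=0x38:6|pad=0:10 ⇒ 0xe000 ⇒ big e0 00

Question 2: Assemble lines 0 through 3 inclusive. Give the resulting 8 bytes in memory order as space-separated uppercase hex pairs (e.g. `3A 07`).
6F 90 61 97 11 50 61 9F

0. shr fields op=0x1b:6|rd=7:3|rs=1:3|pad=0:4 → word 6f90h → 6f 90
1. lsli fields op=0x18:6|rd=3:3|imm=23:7 → word 6197h → 61 97
2. band fields op=0x4:6|rd=2:3|rs=5:3|pad=0:4 → word 1150h → 11 50
3. lsli fields op=0x18:6|rd=3:3|imm=31:7 → word 619fh → 61 9f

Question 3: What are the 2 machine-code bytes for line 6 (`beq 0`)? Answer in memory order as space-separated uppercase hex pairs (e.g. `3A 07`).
L6: beq op=0x32:6|imm=0:10 ⇒ 0xc800 ⇒ big c8 00

C8 00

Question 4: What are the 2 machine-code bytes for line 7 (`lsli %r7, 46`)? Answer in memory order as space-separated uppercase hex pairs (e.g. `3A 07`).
63 AE

7. lsli fields op=0x18:6|rd=7:3|imm=46:7 → word 63aeh → 63 ae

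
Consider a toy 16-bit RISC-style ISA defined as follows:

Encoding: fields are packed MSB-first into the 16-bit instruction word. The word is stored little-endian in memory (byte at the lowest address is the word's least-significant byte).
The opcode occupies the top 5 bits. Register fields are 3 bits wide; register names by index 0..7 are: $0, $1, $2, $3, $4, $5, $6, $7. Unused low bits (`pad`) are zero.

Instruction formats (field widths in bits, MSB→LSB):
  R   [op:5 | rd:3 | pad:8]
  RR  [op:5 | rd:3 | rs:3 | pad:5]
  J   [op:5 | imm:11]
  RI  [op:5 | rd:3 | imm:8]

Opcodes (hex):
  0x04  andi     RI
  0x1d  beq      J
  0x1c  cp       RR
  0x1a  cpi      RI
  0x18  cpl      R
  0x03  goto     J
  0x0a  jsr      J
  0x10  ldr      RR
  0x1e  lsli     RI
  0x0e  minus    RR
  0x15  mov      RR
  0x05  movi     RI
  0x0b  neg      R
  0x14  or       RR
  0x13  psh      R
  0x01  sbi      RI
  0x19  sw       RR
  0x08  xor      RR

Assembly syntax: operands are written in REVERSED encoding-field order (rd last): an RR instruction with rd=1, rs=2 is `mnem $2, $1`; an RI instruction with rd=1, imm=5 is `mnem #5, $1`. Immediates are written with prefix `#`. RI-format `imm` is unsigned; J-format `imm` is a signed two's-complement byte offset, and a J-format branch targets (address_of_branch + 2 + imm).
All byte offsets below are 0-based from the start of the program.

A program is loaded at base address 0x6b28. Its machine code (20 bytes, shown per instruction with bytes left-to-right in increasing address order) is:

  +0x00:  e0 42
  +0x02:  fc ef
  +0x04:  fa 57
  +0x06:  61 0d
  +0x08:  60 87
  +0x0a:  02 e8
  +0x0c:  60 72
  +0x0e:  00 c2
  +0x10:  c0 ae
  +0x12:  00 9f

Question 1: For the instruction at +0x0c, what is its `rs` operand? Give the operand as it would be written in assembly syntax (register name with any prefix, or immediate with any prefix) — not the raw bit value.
$3

@+0c  little-endian(60 72) = 0x7260
  op=0x7260>>11=0xe ⇒ minus (RR)
  rd: (w>>8)&0x7=0x2 → $2
  rs: (w>>5)&0x7=0x3 → $3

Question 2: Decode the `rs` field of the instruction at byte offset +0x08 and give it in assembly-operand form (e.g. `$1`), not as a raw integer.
$3

+0x08: 60 87 ⇒ word 0x8760 (little)
  top 5b → 0x10 → ldr [RR]
  [10:8] rd=7 = $7
  [7:5] rs=3 = $3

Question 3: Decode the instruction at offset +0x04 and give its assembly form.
off 0x04: read fa 57 as little → 0x57fa
  op=0x57fa>>11=0xa ⇒ jsr (J)
  imm@[10:0]=0x7fa (s11→-6) ⇒ #-6

jsr #-6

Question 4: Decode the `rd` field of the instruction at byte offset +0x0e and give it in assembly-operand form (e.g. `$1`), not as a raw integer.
$2

off 0x0e: read 00 c2 as little → 0xc200
  op=0xc200>>11=0x18 ⇒ cpl (R)
  rd@[10:8]=0x2 ⇒ $2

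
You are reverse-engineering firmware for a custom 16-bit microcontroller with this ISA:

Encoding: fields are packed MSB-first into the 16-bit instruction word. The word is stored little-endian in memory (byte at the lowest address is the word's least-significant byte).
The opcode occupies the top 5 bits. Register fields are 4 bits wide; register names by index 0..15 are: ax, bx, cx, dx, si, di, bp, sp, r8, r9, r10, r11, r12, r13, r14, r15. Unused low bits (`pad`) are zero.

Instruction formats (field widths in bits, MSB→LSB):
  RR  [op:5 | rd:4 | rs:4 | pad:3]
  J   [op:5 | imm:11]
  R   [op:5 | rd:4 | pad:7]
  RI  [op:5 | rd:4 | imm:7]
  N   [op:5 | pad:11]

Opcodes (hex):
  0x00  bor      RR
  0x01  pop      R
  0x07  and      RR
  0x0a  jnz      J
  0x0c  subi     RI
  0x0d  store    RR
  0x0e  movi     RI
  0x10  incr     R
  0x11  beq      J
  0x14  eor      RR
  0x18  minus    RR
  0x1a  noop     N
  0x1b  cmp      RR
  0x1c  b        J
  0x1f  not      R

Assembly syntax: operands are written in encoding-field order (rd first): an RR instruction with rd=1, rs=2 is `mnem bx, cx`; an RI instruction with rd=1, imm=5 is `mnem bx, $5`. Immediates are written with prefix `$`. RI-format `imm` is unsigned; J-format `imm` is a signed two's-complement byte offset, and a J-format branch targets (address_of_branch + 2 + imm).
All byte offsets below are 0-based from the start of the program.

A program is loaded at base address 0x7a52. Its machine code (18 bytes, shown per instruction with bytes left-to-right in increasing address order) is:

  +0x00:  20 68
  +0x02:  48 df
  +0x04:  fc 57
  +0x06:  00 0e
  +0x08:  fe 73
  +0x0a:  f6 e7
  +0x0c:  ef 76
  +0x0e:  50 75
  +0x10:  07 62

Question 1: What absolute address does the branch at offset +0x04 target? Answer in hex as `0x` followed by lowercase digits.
[04] fc 57 → 0x57fc
  opcode bits[15:11]=0xa: jnz/J
  imm@[10:0]=0x7fc (s11→-4) ⇒ $-4
  target = base 0x7a52 + off 0x04 + 2 + imm -4 = 0x7a54

0x7a54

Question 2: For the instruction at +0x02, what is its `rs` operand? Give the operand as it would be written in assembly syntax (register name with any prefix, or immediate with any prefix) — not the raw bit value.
r9

@+02  little-endian(48 df) = 0xdf48
  op=0xdf48>>11=0x1b ⇒ cmp (RR)
  rd@[10:7]=0xe ⇒ r14
  rs@[6:3]=0x9 ⇒ r9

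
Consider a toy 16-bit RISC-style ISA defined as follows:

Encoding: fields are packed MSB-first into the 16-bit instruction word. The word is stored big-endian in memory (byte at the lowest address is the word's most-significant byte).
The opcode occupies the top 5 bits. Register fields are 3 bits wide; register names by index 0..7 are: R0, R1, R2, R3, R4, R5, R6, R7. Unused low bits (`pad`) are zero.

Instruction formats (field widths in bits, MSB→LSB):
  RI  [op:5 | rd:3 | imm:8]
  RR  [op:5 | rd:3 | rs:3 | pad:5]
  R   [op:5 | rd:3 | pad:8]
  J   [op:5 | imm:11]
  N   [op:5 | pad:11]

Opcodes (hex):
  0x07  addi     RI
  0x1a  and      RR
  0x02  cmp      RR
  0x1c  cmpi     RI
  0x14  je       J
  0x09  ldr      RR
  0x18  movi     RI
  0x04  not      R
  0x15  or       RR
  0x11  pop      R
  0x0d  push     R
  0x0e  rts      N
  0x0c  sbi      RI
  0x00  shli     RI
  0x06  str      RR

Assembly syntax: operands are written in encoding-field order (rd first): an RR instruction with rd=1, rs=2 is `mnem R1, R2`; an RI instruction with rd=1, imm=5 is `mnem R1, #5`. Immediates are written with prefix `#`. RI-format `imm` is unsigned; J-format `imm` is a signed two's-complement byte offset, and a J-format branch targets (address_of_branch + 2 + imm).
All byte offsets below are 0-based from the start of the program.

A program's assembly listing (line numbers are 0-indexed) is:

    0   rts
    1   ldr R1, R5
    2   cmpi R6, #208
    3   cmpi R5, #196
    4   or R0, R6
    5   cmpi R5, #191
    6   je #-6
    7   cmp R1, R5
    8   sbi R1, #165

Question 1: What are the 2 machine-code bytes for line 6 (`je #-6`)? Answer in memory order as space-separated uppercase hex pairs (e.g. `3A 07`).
A7 FA

L6: je op=0x14:5|imm=-6:11 ⇒ 0xa7fa ⇒ big a7 fa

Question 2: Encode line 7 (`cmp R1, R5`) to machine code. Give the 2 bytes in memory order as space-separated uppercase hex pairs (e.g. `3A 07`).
L7: cmp op=0x2:5|rd=1:3|rs=5:3|pad=0:5 ⇒ 0x11a0 ⇒ big 11 a0

11 A0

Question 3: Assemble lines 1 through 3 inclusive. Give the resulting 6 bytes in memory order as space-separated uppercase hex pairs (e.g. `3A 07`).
L1: ldr op=0x9:5|rd=1:3|rs=5:3|pad=0:5 ⇒ 0x49a0 ⇒ big 49 a0
L2: cmpi op=0x1c:5|rd=6:3|imm=208:8 ⇒ 0xe6d0 ⇒ big e6 d0
L3: cmpi op=0x1c:5|rd=5:3|imm=196:8 ⇒ 0xe5c4 ⇒ big e5 c4

49 A0 E6 D0 E5 C4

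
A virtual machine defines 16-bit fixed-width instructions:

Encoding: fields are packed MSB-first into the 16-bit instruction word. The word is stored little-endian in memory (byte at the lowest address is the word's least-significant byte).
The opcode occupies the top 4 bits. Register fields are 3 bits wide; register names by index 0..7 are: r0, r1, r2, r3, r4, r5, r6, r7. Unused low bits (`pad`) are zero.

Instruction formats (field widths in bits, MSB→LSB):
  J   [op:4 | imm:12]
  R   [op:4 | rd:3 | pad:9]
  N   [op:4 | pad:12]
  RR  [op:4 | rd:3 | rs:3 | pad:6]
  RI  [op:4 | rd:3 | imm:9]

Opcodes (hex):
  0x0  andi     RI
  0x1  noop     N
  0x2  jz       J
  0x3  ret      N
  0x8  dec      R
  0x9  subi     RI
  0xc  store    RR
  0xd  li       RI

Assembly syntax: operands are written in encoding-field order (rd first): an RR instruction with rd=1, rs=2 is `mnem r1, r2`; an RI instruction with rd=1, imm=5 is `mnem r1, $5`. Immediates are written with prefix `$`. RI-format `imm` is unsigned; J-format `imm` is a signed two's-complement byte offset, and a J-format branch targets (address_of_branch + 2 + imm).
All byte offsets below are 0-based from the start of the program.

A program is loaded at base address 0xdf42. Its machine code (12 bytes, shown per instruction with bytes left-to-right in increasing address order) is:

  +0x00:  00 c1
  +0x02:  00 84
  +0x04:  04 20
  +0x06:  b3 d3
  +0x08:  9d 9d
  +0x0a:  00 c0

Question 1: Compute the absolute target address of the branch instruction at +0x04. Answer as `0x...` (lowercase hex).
@+04  little-endian(04 20) = 0x2004
  top 4b → 0x2 → jz [J]
  imm@[11:0]=0x4 ⇒ $4
  target = base 0xdf42 + off 0x04 + 2 + imm 4 = 0xdf4c

0xdf4c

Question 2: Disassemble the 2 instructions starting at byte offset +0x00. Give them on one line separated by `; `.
@+00  little-endian(00 c1) = 0xc100
  top 4b → 0xc → store [RR]
  rd@[11:9]=0x0 ⇒ r0
  rs@[8:6]=0x4 ⇒ r4
@+02  little-endian(00 84) = 0x8400
  top 4b → 0x8 → dec [R]
  rd@[11:9]=0x2 ⇒ r2

store r0, r4; dec r2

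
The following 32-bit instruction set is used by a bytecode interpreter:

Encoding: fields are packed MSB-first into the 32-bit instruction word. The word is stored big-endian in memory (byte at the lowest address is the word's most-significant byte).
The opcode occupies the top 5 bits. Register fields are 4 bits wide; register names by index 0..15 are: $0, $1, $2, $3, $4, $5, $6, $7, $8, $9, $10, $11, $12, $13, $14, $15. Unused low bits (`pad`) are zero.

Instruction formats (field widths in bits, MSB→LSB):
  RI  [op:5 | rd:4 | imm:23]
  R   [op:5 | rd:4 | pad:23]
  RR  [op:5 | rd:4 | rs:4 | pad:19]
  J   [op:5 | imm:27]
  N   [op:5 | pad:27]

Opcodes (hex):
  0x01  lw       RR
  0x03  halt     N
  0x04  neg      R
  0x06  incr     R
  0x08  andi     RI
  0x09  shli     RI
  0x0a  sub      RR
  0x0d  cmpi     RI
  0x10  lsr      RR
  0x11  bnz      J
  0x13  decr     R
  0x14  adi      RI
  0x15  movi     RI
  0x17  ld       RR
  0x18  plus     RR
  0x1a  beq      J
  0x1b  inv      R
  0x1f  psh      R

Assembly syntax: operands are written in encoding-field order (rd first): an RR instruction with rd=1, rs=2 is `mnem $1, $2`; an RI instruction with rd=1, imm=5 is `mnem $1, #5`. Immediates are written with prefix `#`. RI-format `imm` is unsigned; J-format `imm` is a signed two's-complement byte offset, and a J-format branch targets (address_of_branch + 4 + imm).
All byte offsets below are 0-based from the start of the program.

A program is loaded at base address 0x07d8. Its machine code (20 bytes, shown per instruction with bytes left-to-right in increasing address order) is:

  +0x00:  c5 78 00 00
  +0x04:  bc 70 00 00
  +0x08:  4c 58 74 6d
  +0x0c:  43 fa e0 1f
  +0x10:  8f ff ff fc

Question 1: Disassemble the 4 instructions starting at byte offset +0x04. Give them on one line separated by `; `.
@+04  big-endian(bc 70 00 00) = 0xbc700000
  opcode bits[31:27]=0x17: ld/RR
  [26:23] rd=8 = $8
  [22:19] rs=14 = $14
@+08  big-endian(4c 58 74 6d) = 0x4c58746d
  opcode bits[31:27]=0x9: shli/RI
  [26:23] rd=8 = $8
  [22:0] imm=5796973 = #5796973
@+0c  big-endian(43 fa e0 1f) = 0x43fae01f
  opcode bits[31:27]=0x8: andi/RI
  [26:23] rd=7 = $7
  [22:0] imm=8052767 = #8052767
@+10  big-endian(8f ff ff fc) = 0x8ffffffc
  opcode bits[31:27]=0x11: bnz/J
  [26:0] imm=134217724 (s27→-4) = #-4

ld $8, $14; shli $8, #5796973; andi $7, #8052767; bnz #-4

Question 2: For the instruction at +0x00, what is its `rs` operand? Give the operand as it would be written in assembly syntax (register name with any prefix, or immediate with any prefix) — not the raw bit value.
$15

off 0x00: read c5 78 00 00 as big → 0xc5780000
  top 5b → 0x18 → plus [RR]
  rd: (w>>23)&0xf=0xa → $10
  rs: (w>>19)&0xf=0xf → $15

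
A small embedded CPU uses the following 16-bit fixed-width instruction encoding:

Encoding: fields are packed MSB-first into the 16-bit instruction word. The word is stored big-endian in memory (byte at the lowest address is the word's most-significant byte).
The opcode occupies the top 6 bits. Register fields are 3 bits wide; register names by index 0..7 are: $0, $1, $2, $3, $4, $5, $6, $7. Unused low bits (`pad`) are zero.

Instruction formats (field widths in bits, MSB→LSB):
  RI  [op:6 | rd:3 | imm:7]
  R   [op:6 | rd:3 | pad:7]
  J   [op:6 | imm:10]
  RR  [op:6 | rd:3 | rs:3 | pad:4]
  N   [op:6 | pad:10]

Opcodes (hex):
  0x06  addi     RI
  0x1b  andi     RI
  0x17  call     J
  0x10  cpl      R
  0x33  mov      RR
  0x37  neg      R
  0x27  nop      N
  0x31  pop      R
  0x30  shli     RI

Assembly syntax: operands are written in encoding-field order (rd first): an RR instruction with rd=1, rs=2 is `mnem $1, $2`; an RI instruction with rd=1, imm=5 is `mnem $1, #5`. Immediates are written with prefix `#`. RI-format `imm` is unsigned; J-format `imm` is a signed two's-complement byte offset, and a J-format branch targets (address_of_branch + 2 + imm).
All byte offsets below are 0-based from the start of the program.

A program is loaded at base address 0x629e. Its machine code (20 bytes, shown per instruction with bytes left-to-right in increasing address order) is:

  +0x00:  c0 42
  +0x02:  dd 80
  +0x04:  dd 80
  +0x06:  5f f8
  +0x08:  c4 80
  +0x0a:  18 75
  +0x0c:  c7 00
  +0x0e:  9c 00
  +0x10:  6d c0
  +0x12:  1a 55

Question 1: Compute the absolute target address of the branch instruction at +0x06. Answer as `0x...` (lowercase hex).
@+06  big-endian(5f f8) = 0x5ff8
  op=0x5ff8>>10=0x17 ⇒ call (J)
  imm: (w>>0)&0x3ff=0x3f8 (s10→-8) → #-8
  target = base 0x629e + off 0x06 + 2 + imm -8 = 0x629e

0x629e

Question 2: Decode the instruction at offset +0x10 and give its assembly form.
off 0x10: read 6d c0 as big → 0x6dc0
  opcode bits[15:10]=0x1b: andi/RI
  rd: (w>>7)&0x7=0x3 → $3
  imm: (w>>0)&0x7f=0x40 → #64

andi $3, #64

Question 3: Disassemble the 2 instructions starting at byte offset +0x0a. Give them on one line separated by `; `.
[0a] 18 75 → 0x1875
  opcode bits[15:10]=0x6: addi/RI
  rd: (w>>7)&0x7=0x0 → $0
  imm: (w>>0)&0x7f=0x75 → #117
[0c] c7 00 → 0xc700
  opcode bits[15:10]=0x31: pop/R
  rd: (w>>7)&0x7=0x6 → $6

addi $0, #117; pop $6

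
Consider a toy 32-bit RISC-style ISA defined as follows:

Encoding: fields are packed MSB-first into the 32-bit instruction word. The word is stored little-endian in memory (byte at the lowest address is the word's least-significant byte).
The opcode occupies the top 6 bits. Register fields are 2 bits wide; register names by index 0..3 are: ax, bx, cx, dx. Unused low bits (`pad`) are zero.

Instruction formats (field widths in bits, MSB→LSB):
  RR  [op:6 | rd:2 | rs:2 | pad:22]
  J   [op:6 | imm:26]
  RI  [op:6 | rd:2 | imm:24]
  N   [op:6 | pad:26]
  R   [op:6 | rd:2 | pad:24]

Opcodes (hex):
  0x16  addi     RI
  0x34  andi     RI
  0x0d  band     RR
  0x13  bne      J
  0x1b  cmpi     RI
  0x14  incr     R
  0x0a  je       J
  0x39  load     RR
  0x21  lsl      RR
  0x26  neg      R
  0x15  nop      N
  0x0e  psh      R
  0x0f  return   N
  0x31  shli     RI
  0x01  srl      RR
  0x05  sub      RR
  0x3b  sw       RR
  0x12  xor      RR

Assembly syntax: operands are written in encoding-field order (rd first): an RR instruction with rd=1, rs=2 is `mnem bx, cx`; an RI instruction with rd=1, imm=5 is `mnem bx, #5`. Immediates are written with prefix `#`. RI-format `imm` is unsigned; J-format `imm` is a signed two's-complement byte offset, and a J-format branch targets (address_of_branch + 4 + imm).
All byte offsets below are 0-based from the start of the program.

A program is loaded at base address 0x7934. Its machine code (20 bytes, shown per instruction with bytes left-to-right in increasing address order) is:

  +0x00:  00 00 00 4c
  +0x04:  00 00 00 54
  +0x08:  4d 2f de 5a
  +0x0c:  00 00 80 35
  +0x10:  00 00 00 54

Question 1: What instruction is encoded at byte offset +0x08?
addi cx, #14561101

@+08  little-endian(4d 2f de 5a) = 0x5ade2f4d
  op=0x5ade2f4d>>26=0x16 ⇒ addi (RI)
  rd@[25:24]=0x2 ⇒ cx
  imm@[23:0]=0xde2f4d ⇒ #14561101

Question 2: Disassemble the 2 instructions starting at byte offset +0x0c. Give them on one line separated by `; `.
+0x0c: 00 00 80 35 ⇒ word 0x35800000 (little)
  opcode bits[31:26]=0xd: band/RR
  rd: (w>>24)&0x3=0x1 → bx
  rs: (w>>22)&0x3=0x2 → cx
+0x10: 00 00 00 54 ⇒ word 0x54000000 (little)
  opcode bits[31:26]=0x15: nop/N

band bx, cx; nop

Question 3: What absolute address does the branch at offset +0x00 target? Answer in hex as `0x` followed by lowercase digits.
[00] 00 00 00 4c → 0x4c000000
  op=0x4c000000>>26=0x13 ⇒ bne (J)
  [25:0] imm=0 = #0
  target = base 0x7934 + off 0x00 + 4 + imm 0 = 0x7938

0x7938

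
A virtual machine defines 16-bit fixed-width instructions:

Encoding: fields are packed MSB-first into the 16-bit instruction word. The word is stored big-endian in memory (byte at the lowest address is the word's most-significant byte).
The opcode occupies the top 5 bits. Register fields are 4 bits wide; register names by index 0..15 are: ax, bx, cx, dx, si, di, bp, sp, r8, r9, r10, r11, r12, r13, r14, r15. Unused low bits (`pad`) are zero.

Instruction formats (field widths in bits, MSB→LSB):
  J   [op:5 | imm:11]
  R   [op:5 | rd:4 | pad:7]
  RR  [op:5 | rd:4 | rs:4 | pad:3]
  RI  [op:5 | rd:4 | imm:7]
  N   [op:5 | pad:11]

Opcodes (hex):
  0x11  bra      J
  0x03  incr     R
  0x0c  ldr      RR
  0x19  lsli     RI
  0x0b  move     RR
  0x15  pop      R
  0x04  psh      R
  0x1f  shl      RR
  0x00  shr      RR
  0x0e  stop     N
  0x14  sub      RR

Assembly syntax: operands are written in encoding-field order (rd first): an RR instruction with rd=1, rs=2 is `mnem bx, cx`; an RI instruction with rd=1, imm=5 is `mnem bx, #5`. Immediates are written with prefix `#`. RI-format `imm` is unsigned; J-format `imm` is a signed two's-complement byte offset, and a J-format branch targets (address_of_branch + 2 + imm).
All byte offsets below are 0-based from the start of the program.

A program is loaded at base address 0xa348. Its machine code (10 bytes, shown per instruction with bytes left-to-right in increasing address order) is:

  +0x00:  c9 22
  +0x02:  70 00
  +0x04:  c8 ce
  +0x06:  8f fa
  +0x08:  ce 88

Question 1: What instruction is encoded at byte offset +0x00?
lsli cx, #34

off 0x00: read c9 22 as big → 0xc922
  opcode bits[15:11]=0x19: lsli/RI
  [10:7] rd=2 = cx
  [6:0] imm=34 = #34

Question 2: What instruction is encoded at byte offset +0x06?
@+06  big-endian(8f fa) = 0x8ffa
  op=0x8ffa>>11=0x11 ⇒ bra (J)
  imm@[10:0]=0x7fa (s11→-6) ⇒ #-6

bra #-6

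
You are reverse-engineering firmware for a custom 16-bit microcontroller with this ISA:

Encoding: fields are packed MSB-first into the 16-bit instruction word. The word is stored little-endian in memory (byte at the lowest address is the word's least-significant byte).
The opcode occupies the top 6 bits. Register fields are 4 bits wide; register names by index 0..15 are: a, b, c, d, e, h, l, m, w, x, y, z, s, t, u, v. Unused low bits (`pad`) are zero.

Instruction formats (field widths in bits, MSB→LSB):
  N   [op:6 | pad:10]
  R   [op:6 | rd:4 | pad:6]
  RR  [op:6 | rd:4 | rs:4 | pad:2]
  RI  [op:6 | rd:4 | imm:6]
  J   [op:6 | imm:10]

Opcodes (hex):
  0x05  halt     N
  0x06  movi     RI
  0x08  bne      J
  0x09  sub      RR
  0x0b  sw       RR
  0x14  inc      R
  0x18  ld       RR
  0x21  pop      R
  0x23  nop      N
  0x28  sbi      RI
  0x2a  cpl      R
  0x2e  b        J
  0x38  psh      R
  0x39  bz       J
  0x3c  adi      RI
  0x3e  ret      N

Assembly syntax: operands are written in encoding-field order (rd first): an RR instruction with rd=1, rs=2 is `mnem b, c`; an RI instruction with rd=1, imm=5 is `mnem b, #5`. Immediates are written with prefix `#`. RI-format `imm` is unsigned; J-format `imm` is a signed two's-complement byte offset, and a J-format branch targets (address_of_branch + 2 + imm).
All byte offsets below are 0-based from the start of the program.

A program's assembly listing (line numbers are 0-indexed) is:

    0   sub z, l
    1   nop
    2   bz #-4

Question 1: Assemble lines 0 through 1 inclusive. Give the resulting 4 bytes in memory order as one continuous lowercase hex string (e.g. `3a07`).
d826008c

L0: sub op=0x9:6|rd=11:4|rs=6:4|pad=0:2 ⇒ 0x26d8 ⇒ little d8 26
L1: nop op=0x23:6|pad=0:10 ⇒ 0x8c00 ⇒ little 00 8c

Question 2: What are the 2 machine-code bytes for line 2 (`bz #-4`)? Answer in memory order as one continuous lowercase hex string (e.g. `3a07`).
line 2 (bz): pack op=0x39:6|imm=-4:10 = 0xe7fc; little→ fc e7

fce7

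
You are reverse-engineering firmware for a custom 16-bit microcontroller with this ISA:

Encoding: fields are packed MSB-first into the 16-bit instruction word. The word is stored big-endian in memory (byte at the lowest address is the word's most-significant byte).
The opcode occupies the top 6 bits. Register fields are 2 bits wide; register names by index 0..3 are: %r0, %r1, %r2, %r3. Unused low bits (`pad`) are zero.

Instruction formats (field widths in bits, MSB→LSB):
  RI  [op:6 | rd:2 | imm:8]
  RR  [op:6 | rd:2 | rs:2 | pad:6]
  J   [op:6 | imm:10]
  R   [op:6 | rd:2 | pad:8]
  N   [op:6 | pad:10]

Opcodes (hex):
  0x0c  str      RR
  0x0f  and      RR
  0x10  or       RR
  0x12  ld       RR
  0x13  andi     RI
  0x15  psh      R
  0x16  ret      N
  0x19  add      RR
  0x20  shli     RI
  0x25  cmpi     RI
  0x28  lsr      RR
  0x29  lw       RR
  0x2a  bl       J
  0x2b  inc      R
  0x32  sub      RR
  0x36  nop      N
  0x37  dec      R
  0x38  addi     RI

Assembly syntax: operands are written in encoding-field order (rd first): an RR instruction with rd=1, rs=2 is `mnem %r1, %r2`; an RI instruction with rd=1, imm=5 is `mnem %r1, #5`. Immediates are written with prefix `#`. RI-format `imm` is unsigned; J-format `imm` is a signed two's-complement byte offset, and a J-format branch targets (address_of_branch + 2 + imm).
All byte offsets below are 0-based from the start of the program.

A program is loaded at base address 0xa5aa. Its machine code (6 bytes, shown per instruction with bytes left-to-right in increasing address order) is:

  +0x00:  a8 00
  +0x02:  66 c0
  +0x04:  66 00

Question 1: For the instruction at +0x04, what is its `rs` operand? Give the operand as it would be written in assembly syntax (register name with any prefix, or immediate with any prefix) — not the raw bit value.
%r0

+0x04: 66 00 ⇒ word 0x6600 (big)
  top 6b → 0x19 → add [RR]
  rd: (w>>8)&0x3=0x2 → %r2
  rs: (w>>6)&0x3=0x0 → %r0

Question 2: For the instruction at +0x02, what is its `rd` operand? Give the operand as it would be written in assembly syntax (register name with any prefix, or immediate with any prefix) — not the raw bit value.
+0x02: 66 c0 ⇒ word 0x66c0 (big)
  top 6b → 0x19 → add [RR]
  rd@[9:8]=0x2 ⇒ %r2
  rs@[7:6]=0x3 ⇒ %r3

%r2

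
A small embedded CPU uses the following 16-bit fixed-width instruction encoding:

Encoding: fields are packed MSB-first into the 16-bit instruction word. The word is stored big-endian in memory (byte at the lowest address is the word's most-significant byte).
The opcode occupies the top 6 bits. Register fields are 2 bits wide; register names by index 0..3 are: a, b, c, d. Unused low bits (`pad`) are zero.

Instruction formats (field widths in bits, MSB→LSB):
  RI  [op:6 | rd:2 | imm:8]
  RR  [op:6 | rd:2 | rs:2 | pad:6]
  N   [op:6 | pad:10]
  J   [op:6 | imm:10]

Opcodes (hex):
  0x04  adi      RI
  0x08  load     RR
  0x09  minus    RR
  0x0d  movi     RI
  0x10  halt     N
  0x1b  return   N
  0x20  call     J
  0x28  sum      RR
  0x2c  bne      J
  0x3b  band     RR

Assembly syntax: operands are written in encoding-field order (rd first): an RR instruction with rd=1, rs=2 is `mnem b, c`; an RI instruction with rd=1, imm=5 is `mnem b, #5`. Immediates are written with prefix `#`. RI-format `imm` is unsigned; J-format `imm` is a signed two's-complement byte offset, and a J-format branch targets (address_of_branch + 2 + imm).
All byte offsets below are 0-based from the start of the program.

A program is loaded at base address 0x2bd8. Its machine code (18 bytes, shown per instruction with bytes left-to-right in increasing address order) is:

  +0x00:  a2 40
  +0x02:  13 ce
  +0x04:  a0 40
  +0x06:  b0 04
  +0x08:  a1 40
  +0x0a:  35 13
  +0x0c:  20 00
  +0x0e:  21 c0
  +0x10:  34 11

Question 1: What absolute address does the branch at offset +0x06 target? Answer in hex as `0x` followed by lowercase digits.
0x2be4

+0x06: b0 04 ⇒ word 0xb004 (big)
  opcode bits[15:10]=0x2c: bne/J
  imm@[9:0]=0x4 ⇒ #4
  target = base 0x2bd8 + off 0x06 + 2 + imm 4 = 0x2be4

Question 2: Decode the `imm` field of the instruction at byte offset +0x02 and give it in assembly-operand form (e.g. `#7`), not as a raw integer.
#206

@+02  big-endian(13 ce) = 0x13ce
  opcode bits[15:10]=0x4: adi/RI
  rd@[9:8]=0x3 ⇒ d
  imm@[7:0]=0xce ⇒ #206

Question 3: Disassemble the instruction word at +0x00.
sum c, b

+0x00: a2 40 ⇒ word 0xa240 (big)
  opcode bits[15:10]=0x28: sum/RR
  rd: (w>>8)&0x3=0x2 → c
  rs: (w>>6)&0x3=0x1 → b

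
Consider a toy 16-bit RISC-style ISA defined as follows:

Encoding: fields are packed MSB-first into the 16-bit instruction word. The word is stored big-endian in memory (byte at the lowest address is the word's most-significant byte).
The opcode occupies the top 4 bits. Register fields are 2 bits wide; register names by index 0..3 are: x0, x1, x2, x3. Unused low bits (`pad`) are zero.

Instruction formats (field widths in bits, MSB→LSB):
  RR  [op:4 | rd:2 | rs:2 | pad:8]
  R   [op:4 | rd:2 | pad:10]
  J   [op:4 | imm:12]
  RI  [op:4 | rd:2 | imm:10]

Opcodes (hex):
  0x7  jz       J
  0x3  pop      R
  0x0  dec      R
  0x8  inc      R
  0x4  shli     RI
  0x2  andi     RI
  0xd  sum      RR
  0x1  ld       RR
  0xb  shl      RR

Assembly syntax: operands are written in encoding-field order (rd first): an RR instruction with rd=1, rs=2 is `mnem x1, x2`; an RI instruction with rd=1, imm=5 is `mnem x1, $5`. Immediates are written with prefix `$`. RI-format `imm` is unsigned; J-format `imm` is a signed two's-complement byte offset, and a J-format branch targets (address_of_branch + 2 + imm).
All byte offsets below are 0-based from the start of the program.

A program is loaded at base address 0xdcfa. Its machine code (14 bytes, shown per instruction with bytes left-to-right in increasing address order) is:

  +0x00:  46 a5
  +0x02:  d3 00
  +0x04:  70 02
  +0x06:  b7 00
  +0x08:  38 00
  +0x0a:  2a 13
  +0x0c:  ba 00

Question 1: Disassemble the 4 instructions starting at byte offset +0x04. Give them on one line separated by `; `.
off 0x04: read 70 02 as big → 0x7002
  op=0x7002>>12=0x7 ⇒ jz (J)
  [11:0] imm=2 = $2
off 0x06: read b7 00 as big → 0xb700
  op=0xb700>>12=0xb ⇒ shl (RR)
  [11:10] rd=1 = x1
  [9:8] rs=3 = x3
off 0x08: read 38 00 as big → 0x3800
  op=0x3800>>12=0x3 ⇒ pop (R)
  [11:10] rd=2 = x2
off 0x0a: read 2a 13 as big → 0x2a13
  op=0x2a13>>12=0x2 ⇒ andi (RI)
  [11:10] rd=2 = x2
  [9:0] imm=531 = $531

jz $2; shl x1, x3; pop x2; andi x2, $531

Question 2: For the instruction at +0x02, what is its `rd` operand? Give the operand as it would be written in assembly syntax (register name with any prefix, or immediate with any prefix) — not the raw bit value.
off 0x02: read d3 00 as big → 0xd300
  top 4b → 0xd → sum [RR]
  [11:10] rd=0 = x0
  [9:8] rs=3 = x3

x0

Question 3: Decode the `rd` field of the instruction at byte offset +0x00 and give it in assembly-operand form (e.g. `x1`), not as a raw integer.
+0x00: 46 a5 ⇒ word 0x46a5 (big)
  op=0x46a5>>12=0x4 ⇒ shli (RI)
  rd: (w>>10)&0x3=0x1 → x1
  imm: (w>>0)&0x3ff=0x2a5 → $677

x1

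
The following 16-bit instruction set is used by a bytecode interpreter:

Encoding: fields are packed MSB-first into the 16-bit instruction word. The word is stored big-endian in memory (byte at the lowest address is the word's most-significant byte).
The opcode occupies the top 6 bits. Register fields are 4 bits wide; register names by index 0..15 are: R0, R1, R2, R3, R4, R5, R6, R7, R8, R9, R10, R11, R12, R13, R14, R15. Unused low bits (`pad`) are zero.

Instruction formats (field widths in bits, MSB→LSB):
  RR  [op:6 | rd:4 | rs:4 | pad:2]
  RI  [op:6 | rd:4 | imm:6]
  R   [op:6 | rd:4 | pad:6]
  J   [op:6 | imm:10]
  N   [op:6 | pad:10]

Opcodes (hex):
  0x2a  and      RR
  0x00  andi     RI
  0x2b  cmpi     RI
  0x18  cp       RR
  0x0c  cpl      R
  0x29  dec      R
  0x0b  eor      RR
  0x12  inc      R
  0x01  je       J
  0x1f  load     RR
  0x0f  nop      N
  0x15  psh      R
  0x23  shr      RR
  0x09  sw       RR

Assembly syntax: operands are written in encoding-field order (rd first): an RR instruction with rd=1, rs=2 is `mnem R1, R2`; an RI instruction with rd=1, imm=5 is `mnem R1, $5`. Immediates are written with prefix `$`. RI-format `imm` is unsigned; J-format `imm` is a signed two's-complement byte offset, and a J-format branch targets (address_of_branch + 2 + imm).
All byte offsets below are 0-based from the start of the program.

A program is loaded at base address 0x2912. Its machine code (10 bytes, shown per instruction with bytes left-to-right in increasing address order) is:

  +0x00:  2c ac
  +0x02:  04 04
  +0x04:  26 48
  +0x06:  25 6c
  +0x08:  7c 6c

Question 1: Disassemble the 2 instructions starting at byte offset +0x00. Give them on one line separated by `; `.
+0x00: 2c ac ⇒ word 0x2cac (big)
  op=0x2cac>>10=0xb ⇒ eor (RR)
  [9:6] rd=2 = R2
  [5:2] rs=11 = R11
+0x02: 04 04 ⇒ word 0x0404 (big)
  op=0x0404>>10=0x1 ⇒ je (J)
  [9:0] imm=4 = $4

eor R2, R11; je $4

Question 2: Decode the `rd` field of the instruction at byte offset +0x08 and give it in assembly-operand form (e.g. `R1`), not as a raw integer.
+0x08: 7c 6c ⇒ word 0x7c6c (big)
  op=0x7c6c>>10=0x1f ⇒ load (RR)
  [9:6] rd=1 = R1
  [5:2] rs=11 = R11

R1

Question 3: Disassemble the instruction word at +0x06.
sw R5, R11

@+06  big-endian(25 6c) = 0x256c
  opcode bits[15:10]=0x9: sw/RR
  [9:6] rd=5 = R5
  [5:2] rs=11 = R11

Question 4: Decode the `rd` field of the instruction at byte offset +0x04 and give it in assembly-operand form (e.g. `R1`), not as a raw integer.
R9

+0x04: 26 48 ⇒ word 0x2648 (big)
  op=0x2648>>10=0x9 ⇒ sw (RR)
  rd: (w>>6)&0xf=0x9 → R9
  rs: (w>>2)&0xf=0x2 → R2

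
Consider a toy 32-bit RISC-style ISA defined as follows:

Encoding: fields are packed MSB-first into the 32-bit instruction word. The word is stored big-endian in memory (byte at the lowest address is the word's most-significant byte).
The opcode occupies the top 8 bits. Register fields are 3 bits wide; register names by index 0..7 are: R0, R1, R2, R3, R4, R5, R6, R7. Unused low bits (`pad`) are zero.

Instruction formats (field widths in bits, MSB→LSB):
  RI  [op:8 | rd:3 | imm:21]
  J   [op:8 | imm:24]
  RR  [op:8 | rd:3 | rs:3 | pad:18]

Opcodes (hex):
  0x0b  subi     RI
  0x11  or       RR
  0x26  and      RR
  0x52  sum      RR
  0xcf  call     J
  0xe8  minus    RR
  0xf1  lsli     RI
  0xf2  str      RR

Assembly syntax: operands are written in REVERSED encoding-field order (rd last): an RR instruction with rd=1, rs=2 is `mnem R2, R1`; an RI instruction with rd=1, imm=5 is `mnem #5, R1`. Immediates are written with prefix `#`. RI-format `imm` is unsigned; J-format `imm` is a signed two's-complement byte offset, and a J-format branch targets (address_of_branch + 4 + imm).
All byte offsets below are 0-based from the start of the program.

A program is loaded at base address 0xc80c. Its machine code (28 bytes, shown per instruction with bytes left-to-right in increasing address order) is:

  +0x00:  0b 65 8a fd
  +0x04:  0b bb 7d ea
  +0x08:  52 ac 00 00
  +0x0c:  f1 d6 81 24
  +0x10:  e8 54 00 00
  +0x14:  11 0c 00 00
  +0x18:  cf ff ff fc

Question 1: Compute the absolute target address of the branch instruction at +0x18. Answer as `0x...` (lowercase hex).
off 0x18: read cf ff ff fc as big → 0xcffffffc
  top 8b → 0xcf → call [J]
  imm: (w>>0)&0xffffff=0xfffffc (s24→-4) → #-4
  target = base 0xc80c + off 0x18 + 4 + imm -4 = 0xc824

0xc824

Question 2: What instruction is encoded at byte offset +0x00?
[00] 0b 65 8a fd → 0x0b658afd
  opcode bits[31:24]=0xb: subi/RI
  [23:21] rd=3 = R3
  [20:0] imm=363261 = #363261

subi #363261, R3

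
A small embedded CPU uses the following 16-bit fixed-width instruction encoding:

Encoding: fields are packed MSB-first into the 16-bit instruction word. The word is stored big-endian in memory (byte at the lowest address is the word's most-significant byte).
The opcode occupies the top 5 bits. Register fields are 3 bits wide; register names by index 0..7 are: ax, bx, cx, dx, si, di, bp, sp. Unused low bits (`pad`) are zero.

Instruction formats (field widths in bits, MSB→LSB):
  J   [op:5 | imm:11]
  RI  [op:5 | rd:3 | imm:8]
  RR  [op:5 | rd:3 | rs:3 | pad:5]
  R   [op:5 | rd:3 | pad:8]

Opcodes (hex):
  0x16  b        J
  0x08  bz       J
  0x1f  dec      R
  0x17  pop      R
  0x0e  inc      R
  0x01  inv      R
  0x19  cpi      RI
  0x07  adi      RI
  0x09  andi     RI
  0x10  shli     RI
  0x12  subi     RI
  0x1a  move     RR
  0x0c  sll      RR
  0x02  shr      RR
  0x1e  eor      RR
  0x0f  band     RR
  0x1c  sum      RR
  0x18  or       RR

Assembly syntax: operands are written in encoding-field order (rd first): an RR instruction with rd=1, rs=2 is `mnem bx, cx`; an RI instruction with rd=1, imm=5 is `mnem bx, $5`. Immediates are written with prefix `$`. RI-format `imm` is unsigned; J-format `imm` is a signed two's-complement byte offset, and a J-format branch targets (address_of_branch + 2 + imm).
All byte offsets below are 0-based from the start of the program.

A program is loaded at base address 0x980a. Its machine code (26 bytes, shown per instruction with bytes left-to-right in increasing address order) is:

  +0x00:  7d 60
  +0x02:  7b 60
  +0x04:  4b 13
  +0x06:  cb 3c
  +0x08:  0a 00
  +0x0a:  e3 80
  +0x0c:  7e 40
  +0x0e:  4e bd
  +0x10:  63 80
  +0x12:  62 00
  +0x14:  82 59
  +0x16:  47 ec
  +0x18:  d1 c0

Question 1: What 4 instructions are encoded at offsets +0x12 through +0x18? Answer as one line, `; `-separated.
[12] 62 00 → 0x6200
  top 5b → 0xc → sll [RR]
  [10:8] rd=2 = cx
  [7:5] rs=0 = ax
[14] 82 59 → 0x8259
  top 5b → 0x10 → shli [RI]
  [10:8] rd=2 = cx
  [7:0] imm=89 = $89
[16] 47 ec → 0x47ec
  top 5b → 0x8 → bz [J]
  [10:0] imm=2028 (s11→-20) = $-20
[18] d1 c0 → 0xd1c0
  top 5b → 0x1a → move [RR]
  [10:8] rd=1 = bx
  [7:5] rs=6 = bp

sll cx, ax; shli cx, $89; bz $-20; move bx, bp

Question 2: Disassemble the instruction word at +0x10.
sll dx, si

off 0x10: read 63 80 as big → 0x6380
  opcode bits[15:11]=0xc: sll/RR
  [10:8] rd=3 = dx
  [7:5] rs=4 = si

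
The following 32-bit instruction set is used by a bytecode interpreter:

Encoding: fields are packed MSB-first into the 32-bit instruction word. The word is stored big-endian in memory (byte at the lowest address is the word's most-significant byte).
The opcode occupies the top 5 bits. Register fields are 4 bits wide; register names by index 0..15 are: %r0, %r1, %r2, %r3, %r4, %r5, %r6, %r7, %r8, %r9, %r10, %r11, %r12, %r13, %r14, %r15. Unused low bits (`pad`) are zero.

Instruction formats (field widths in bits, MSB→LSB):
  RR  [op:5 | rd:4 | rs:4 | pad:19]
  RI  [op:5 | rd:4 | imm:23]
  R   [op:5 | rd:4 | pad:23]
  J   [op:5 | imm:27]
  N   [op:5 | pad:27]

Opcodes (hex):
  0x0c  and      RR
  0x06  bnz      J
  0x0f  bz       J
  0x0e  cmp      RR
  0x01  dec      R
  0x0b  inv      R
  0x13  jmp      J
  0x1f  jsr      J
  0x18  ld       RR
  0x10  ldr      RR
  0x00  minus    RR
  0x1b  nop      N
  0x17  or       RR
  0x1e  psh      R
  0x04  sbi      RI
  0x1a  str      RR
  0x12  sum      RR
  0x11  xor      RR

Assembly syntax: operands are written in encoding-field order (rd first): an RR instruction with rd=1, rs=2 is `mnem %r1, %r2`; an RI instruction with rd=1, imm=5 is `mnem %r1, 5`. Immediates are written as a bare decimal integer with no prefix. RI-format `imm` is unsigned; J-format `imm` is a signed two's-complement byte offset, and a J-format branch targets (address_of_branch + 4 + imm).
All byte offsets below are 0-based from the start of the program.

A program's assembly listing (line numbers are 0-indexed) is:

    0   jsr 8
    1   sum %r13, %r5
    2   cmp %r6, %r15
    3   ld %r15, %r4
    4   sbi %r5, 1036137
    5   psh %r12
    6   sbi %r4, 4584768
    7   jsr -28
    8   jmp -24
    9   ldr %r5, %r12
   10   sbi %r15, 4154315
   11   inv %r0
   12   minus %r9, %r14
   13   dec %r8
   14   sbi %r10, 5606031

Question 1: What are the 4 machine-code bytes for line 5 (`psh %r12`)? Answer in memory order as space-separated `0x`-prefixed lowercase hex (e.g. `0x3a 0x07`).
L5: psh op=0x1e:5|rd=12:4|pad=0:23 ⇒ 0xf6000000 ⇒ big f6 00 00 00

0xf6 0x00 0x00 0x00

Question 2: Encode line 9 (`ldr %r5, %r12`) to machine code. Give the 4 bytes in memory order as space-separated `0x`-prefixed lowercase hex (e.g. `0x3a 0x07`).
L9: ldr op=0x10:5|rd=5:4|rs=12:4|pad=0:19 ⇒ 0x82e00000 ⇒ big 82 e0 00 00

0x82 0xe0 0x00 0x00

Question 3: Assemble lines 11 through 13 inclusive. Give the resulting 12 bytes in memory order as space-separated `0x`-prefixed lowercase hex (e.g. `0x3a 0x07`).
0x58 0x00 0x00 0x00 0x04 0xf0 0x00 0x00 0x0c 0x00 0x00 0x00

11. inv fields op=0xb:5|rd=0:4|pad=0:23 → word 58000000h → 58 00 00 00
12. minus fields op=0x0:5|rd=9:4|rs=14:4|pad=0:19 → word 04f00000h → 04 f0 00 00
13. dec fields op=0x1:5|rd=8:4|pad=0:23 → word 0c000000h → 0c 00 00 00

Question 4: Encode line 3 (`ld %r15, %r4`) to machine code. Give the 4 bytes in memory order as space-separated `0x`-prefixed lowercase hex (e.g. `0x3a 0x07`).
0xc7 0xa0 0x00 0x00

3. ld fields op=0x18:5|rd=15:4|rs=4:4|pad=0:19 → word c7a00000h → c7 a0 00 00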